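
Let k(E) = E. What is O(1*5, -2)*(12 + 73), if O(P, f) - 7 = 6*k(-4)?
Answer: -1445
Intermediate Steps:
O(P, f) = -17 (O(P, f) = 7 + 6*(-4) = 7 - 24 = -17)
O(1*5, -2)*(12 + 73) = -17*(12 + 73) = -17*85 = -1445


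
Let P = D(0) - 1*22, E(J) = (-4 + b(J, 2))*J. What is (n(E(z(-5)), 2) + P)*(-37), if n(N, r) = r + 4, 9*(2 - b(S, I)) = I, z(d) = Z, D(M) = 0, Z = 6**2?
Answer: 592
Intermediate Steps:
Z = 36
z(d) = 36
b(S, I) = 2 - I/9
E(J) = -20*J/9 (E(J) = (-4 + (2 - 1/9*2))*J = (-4 + (2 - 2/9))*J = (-4 + 16/9)*J = -20*J/9)
n(N, r) = 4 + r
P = -22 (P = 0 - 1*22 = 0 - 22 = -22)
(n(E(z(-5)), 2) + P)*(-37) = ((4 + 2) - 22)*(-37) = (6 - 22)*(-37) = -16*(-37) = 592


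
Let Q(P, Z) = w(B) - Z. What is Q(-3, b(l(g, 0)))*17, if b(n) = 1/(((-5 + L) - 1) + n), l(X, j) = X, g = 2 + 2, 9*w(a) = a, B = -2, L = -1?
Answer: 17/9 ≈ 1.8889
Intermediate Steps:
w(a) = a/9
g = 4
b(n) = 1/(-7 + n) (b(n) = 1/(((-5 - 1) - 1) + n) = 1/((-6 - 1) + n) = 1/(-7 + n))
Q(P, Z) = -2/9 - Z (Q(P, Z) = (⅑)*(-2) - Z = -2/9 - Z)
Q(-3, b(l(g, 0)))*17 = (-2/9 - 1/(-7 + 4))*17 = (-2/9 - 1/(-3))*17 = (-2/9 - 1*(-⅓))*17 = (-2/9 + ⅓)*17 = (⅑)*17 = 17/9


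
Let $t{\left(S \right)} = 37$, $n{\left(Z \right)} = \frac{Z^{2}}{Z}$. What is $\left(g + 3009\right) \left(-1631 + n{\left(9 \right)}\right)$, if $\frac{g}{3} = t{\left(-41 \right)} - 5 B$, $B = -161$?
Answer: $-8977770$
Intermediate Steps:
$n{\left(Z \right)} = Z$
$g = 2526$ ($g = 3 \left(37 - -805\right) = 3 \left(37 + 805\right) = 3 \cdot 842 = 2526$)
$\left(g + 3009\right) \left(-1631 + n{\left(9 \right)}\right) = \left(2526 + 3009\right) \left(-1631 + 9\right) = 5535 \left(-1622\right) = -8977770$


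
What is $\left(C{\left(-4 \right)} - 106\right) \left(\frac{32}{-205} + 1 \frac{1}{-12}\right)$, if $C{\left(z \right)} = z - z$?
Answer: $\frac{31217}{1230} \approx 25.38$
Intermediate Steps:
$C{\left(z \right)} = 0$
$\left(C{\left(-4 \right)} - 106\right) \left(\frac{32}{-205} + 1 \frac{1}{-12}\right) = \left(0 - 106\right) \left(\frac{32}{-205} + 1 \frac{1}{-12}\right) = - 106 \left(32 \left(- \frac{1}{205}\right) + 1 \left(- \frac{1}{12}\right)\right) = - 106 \left(- \frac{32}{205} - \frac{1}{12}\right) = \left(-106\right) \left(- \frac{589}{2460}\right) = \frac{31217}{1230}$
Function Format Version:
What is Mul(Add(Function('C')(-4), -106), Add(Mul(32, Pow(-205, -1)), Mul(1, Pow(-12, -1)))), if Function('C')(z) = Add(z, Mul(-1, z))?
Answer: Rational(31217, 1230) ≈ 25.380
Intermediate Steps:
Function('C')(z) = 0
Mul(Add(Function('C')(-4), -106), Add(Mul(32, Pow(-205, -1)), Mul(1, Pow(-12, -1)))) = Mul(Add(0, -106), Add(Mul(32, Pow(-205, -1)), Mul(1, Pow(-12, -1)))) = Mul(-106, Add(Mul(32, Rational(-1, 205)), Mul(1, Rational(-1, 12)))) = Mul(-106, Add(Rational(-32, 205), Rational(-1, 12))) = Mul(-106, Rational(-589, 2460)) = Rational(31217, 1230)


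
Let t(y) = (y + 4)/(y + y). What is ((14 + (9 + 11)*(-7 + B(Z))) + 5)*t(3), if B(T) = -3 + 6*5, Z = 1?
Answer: 2933/6 ≈ 488.83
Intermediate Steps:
t(y) = (4 + y)/(2*y) (t(y) = (4 + y)/((2*y)) = (4 + y)*(1/(2*y)) = (4 + y)/(2*y))
B(T) = 27 (B(T) = -3 + 30 = 27)
((14 + (9 + 11)*(-7 + B(Z))) + 5)*t(3) = ((14 + (9 + 11)*(-7 + 27)) + 5)*((½)*(4 + 3)/3) = ((14 + 20*20) + 5)*((½)*(⅓)*7) = ((14 + 400) + 5)*(7/6) = (414 + 5)*(7/6) = 419*(7/6) = 2933/6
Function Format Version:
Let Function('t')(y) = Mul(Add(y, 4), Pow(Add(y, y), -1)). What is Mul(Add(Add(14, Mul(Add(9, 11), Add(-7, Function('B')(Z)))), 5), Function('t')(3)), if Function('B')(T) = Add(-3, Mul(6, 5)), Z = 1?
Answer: Rational(2933, 6) ≈ 488.83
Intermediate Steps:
Function('t')(y) = Mul(Rational(1, 2), Pow(y, -1), Add(4, y)) (Function('t')(y) = Mul(Add(4, y), Pow(Mul(2, y), -1)) = Mul(Add(4, y), Mul(Rational(1, 2), Pow(y, -1))) = Mul(Rational(1, 2), Pow(y, -1), Add(4, y)))
Function('B')(T) = 27 (Function('B')(T) = Add(-3, 30) = 27)
Mul(Add(Add(14, Mul(Add(9, 11), Add(-7, Function('B')(Z)))), 5), Function('t')(3)) = Mul(Add(Add(14, Mul(Add(9, 11), Add(-7, 27))), 5), Mul(Rational(1, 2), Pow(3, -1), Add(4, 3))) = Mul(Add(Add(14, Mul(20, 20)), 5), Mul(Rational(1, 2), Rational(1, 3), 7)) = Mul(Add(Add(14, 400), 5), Rational(7, 6)) = Mul(Add(414, 5), Rational(7, 6)) = Mul(419, Rational(7, 6)) = Rational(2933, 6)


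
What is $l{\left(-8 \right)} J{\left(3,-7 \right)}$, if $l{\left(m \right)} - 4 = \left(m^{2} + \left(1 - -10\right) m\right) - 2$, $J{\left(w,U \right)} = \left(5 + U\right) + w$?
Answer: $-22$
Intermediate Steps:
$J{\left(w,U \right)} = 5 + U + w$
$l{\left(m \right)} = 2 + m^{2} + 11 m$ ($l{\left(m \right)} = 4 - \left(2 - m^{2} - \left(1 - -10\right) m\right) = 4 - \left(2 - m^{2} - \left(1 + 10\right) m\right) = 4 - \left(2 - m^{2} - 11 m\right) = 4 + \left(-2 + m^{2} + 11 m\right) = 2 + m^{2} + 11 m$)
$l{\left(-8 \right)} J{\left(3,-7 \right)} = \left(2 + \left(-8\right)^{2} + 11 \left(-8\right)\right) \left(5 - 7 + 3\right) = \left(2 + 64 - 88\right) 1 = \left(-22\right) 1 = -22$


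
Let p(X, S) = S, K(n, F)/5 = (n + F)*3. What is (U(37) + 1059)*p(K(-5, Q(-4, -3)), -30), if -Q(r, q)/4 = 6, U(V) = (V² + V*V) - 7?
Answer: -113700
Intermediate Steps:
U(V) = -7 + 2*V² (U(V) = (V² + V²) - 7 = 2*V² - 7 = -7 + 2*V²)
Q(r, q) = -24 (Q(r, q) = -4*6 = -24)
K(n, F) = 15*F + 15*n (K(n, F) = 5*((n + F)*3) = 5*((F + n)*3) = 5*(3*F + 3*n) = 15*F + 15*n)
(U(37) + 1059)*p(K(-5, Q(-4, -3)), -30) = ((-7 + 2*37²) + 1059)*(-30) = ((-7 + 2*1369) + 1059)*(-30) = ((-7 + 2738) + 1059)*(-30) = (2731 + 1059)*(-30) = 3790*(-30) = -113700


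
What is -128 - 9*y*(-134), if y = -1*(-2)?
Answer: 2284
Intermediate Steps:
y = 2
-128 - 9*y*(-134) = -128 - 9*2*(-134) = -128 - 18*(-134) = -128 + 2412 = 2284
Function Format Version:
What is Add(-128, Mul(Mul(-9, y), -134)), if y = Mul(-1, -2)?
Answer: 2284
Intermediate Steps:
y = 2
Add(-128, Mul(Mul(-9, y), -134)) = Add(-128, Mul(Mul(-9, 2), -134)) = Add(-128, Mul(-18, -134)) = Add(-128, 2412) = 2284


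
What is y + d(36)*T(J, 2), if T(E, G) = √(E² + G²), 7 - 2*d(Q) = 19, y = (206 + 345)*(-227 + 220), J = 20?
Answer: -3857 - 12*√101 ≈ -3977.6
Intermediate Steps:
y = -3857 (y = 551*(-7) = -3857)
d(Q) = -6 (d(Q) = 7/2 - ½*19 = 7/2 - 19/2 = -6)
y + d(36)*T(J, 2) = -3857 - 6*√(20² + 2²) = -3857 - 6*√(400 + 4) = -3857 - 12*√101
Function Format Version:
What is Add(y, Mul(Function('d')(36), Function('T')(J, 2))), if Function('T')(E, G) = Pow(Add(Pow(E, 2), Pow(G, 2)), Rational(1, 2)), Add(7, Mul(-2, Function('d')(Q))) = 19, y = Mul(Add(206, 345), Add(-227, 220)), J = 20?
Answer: Add(-3857, Mul(-12, Pow(101, Rational(1, 2)))) ≈ -3977.6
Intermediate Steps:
y = -3857 (y = Mul(551, -7) = -3857)
Function('d')(Q) = -6 (Function('d')(Q) = Add(Rational(7, 2), Mul(Rational(-1, 2), 19)) = Add(Rational(7, 2), Rational(-19, 2)) = -6)
Add(y, Mul(Function('d')(36), Function('T')(J, 2))) = Add(-3857, Mul(-6, Pow(Add(Pow(20, 2), Pow(2, 2)), Rational(1, 2)))) = Add(-3857, Mul(-6, Pow(Add(400, 4), Rational(1, 2)))) = Add(-3857, Mul(-6, Pow(404, Rational(1, 2)))) = Add(-3857, Mul(-6, Mul(2, Pow(101, Rational(1, 2))))) = Add(-3857, Mul(-12, Pow(101, Rational(1, 2))))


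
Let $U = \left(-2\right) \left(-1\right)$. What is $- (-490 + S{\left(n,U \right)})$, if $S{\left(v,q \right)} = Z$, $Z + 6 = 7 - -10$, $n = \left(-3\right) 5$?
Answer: $479$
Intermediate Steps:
$U = 2$
$n = -15$
$Z = 11$ ($Z = -6 + \left(7 - -10\right) = -6 + \left(7 + 10\right) = -6 + 17 = 11$)
$S{\left(v,q \right)} = 11$
$- (-490 + S{\left(n,U \right)}) = - (-490 + 11) = \left(-1\right) \left(-479\right) = 479$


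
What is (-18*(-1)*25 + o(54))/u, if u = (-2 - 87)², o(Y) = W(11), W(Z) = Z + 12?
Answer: 473/7921 ≈ 0.059715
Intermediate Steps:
W(Z) = 12 + Z
o(Y) = 23 (o(Y) = 12 + 11 = 23)
u = 7921 (u = (-89)² = 7921)
(-18*(-1)*25 + o(54))/u = (-18*(-1)*25 + 23)/7921 = (18*25 + 23)*(1/7921) = (450 + 23)*(1/7921) = 473*(1/7921) = 473/7921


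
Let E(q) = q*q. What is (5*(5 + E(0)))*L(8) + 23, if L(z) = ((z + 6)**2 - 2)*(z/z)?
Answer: 4873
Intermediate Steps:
E(q) = q**2
L(z) = -2 + (6 + z)**2 (L(z) = ((6 + z)**2 - 2)*1 = (-2 + (6 + z)**2)*1 = -2 + (6 + z)**2)
(5*(5 + E(0)))*L(8) + 23 = (5*(5 + 0**2))*(-2 + (6 + 8)**2) + 23 = (5*(5 + 0))*(-2 + 14**2) + 23 = (5*5)*(-2 + 196) + 23 = 25*194 + 23 = 4850 + 23 = 4873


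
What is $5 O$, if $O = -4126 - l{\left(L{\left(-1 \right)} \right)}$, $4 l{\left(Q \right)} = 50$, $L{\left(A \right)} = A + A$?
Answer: $- \frac{41385}{2} \approx -20693.0$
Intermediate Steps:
$L{\left(A \right)} = 2 A$
$l{\left(Q \right)} = \frac{25}{2}$ ($l{\left(Q \right)} = \frac{1}{4} \cdot 50 = \frac{25}{2}$)
$O = - \frac{8277}{2}$ ($O = -4126 - \frac{25}{2} = - \frac{8277}{2} \approx -4138.5$)
$5 O = 5 \left(- \frac{8277}{2}\right) = - \frac{41385}{2}$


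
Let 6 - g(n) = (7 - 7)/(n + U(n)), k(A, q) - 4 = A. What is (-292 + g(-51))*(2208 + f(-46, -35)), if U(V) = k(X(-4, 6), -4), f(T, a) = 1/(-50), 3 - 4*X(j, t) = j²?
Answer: -15787057/25 ≈ -6.3148e+5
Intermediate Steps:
X(j, t) = ¾ - j²/4
f(T, a) = -1/50
k(A, q) = 4 + A
U(V) = ¾ (U(V) = 4 + (¾ - ¼*(-4)²) = 4 + (¾ - ¼*16) = 4 + (¾ - 4) = 4 - 13/4 = ¾)
g(n) = 6 (g(n) = 6 - (7 - 7)/(n + ¾) = 6 - 0/(¾ + n) = 6 - 1*0 = 6 + 0 = 6)
(-292 + g(-51))*(2208 + f(-46, -35)) = (-292 + 6)*(2208 - 1/50) = -286*110399/50 = -15787057/25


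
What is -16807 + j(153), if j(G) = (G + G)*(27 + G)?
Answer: 38273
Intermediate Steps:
j(G) = 2*G*(27 + G) (j(G) = (2*G)*(27 + G) = 2*G*(27 + G))
-16807 + j(153) = -16807 + 2*153*(27 + 153) = -16807 + 2*153*180 = -16807 + 55080 = 38273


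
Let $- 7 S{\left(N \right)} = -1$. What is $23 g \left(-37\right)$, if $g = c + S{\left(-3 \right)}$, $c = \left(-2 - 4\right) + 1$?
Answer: $\frac{28934}{7} \approx 4133.4$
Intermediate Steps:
$c = -5$ ($c = -6 + 1 = -5$)
$S{\left(N \right)} = \frac{1}{7}$ ($S{\left(N \right)} = \left(- \frac{1}{7}\right) \left(-1\right) = \frac{1}{7}$)
$g = - \frac{34}{7}$ ($g = -5 + \frac{1}{7} = - \frac{34}{7} \approx -4.8571$)
$23 g \left(-37\right) = 23 \left(- \frac{34}{7}\right) \left(-37\right) = \left(- \frac{782}{7}\right) \left(-37\right) = \frac{28934}{7}$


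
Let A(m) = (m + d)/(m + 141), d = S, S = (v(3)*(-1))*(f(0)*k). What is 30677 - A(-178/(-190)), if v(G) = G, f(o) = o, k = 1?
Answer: 413648579/13484 ≈ 30677.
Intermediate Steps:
S = 0 (S = (3*(-1))*(0*1) = -3*0 = 0)
d = 0
A(m) = m/(141 + m) (A(m) = (m + 0)/(m + 141) = m/(141 + m))
30677 - A(-178/(-190)) = 30677 - (-178/(-190))/(141 - 178/(-190)) = 30677 - (-178*(-1/190))/(141 - 178*(-1/190)) = 30677 - 89/(95*(141 + 89/95)) = 30677 - 89/(95*13484/95) = 30677 - 89*95/(95*13484) = 30677 - 1*89/13484 = 30677 - 89/13484 = 413648579/13484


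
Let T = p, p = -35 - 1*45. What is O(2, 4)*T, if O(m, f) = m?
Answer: -160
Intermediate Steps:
p = -80 (p = -35 - 45 = -80)
T = -80
O(2, 4)*T = 2*(-80) = -160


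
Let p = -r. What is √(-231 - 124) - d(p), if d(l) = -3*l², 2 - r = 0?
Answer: 12 + I*√355 ≈ 12.0 + 18.841*I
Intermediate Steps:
r = 2 (r = 2 - 1*0 = 2 + 0 = 2)
p = -2 (p = -1*2 = -2)
√(-231 - 124) - d(p) = √(-231 - 124) - (-3)*(-2)² = √(-355) - (-3)*4 = I*√355 - 1*(-12) = I*√355 + 12 = 12 + I*√355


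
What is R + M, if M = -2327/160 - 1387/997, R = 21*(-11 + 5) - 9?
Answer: -24077139/159520 ≈ -150.93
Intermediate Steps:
R = -135 (R = 21*(-6) - 9 = -126 - 9 = -135)
M = -2541939/159520 (M = -2327*1/160 - 1387*1/997 = -2327/160 - 1387/997 = -2541939/159520 ≈ -15.935)
R + M = -135 - 2541939/159520 = -24077139/159520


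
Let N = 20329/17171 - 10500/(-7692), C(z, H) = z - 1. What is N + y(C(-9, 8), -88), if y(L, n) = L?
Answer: -82010596/11006611 ≈ -7.4510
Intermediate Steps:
C(z, H) = -1 + z
N = 28055514/11006611 (N = 20329*(1/17171) - 10500*(-1/7692) = 20329/17171 + 875/641 = 28055514/11006611 ≈ 2.5490)
N + y(C(-9, 8), -88) = 28055514/11006611 + (-1 - 9) = 28055514/11006611 - 10 = -82010596/11006611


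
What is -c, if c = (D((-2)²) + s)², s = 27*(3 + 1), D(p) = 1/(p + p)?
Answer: -748225/64 ≈ -11691.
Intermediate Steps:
D(p) = 1/(2*p)
s = 108 (s = 27*4 = 108)
c = 748225/64 (c = (1/(2*((-2)²)) + 108)² = ((½)/4 + 108)² = ((½)*(¼) + 108)² = (⅛ + 108)² = (865/8)² = 748225/64 ≈ 11691.)
-c = -1*748225/64 = -748225/64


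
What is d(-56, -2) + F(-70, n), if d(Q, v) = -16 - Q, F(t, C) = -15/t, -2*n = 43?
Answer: 563/14 ≈ 40.214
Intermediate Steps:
n = -43/2 (n = -½*43 = -43/2 ≈ -21.500)
d(-56, -2) + F(-70, n) = (-16 - 1*(-56)) - 15/(-70) = (-16 + 56) - 15*(-1/70) = 40 + 3/14 = 563/14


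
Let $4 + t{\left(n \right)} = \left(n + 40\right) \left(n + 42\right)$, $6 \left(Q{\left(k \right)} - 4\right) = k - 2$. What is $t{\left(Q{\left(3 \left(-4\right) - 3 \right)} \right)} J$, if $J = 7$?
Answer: $\frac{446803}{36} \approx 12411.0$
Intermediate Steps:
$Q{\left(k \right)} = \frac{11}{3} + \frac{k}{6}$ ($Q{\left(k \right)} = 4 + \frac{k - 2}{6} = 4 + \frac{-2 + k}{6} = 4 + \left(- \frac{1}{3} + \frac{k}{6}\right) = \frac{11}{3} + \frac{k}{6}$)
$t{\left(n \right)} = -4 + \left(40 + n\right) \left(42 + n\right)$ ($t{\left(n \right)} = -4 + \left(n + 40\right) \left(n + 42\right) = -4 + \left(40 + n\right) \left(42 + n\right)$)
$t{\left(Q{\left(3 \left(-4\right) - 3 \right)} \right)} J = \left(1676 + \left(\frac{11}{3} + \frac{3 \left(-4\right) - 3}{6}\right)^{2} + 82 \left(\frac{11}{3} + \frac{3 \left(-4\right) - 3}{6}\right)\right) 7 = \left(1676 + \left(\frac{11}{3} + \frac{-12 - 3}{6}\right)^{2} + 82 \left(\frac{11}{3} + \frac{-12 - 3}{6}\right)\right) 7 = \left(1676 + \left(\frac{11}{3} + \frac{1}{6} \left(-15\right)\right)^{2} + 82 \left(\frac{11}{3} + \frac{1}{6} \left(-15\right)\right)\right) 7 = \left(1676 + \left(\frac{11}{3} - \frac{5}{2}\right)^{2} + 82 \left(\frac{11}{3} - \frac{5}{2}\right)\right) 7 = \left(1676 + \left(\frac{7}{6}\right)^{2} + 82 \cdot \frac{7}{6}\right) 7 = \left(1676 + \frac{49}{36} + \frac{287}{3}\right) 7 = \frac{63829}{36} \cdot 7 = \frac{446803}{36}$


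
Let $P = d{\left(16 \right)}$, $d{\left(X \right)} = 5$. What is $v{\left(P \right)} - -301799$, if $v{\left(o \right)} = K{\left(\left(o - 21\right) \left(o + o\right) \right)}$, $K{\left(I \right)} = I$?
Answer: $301639$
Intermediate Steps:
$P = 5$
$v{\left(o \right)} = 2 o \left(-21 + o\right)$ ($v{\left(o \right)} = \left(o - 21\right) \left(o + o\right) = \left(-21 + o\right) 2 o = 2 o \left(-21 + o\right)$)
$v{\left(P \right)} - -301799 = 2 \cdot 5 \left(-21 + 5\right) - -301799 = 2 \cdot 5 \left(-16\right) + 301799 = -160 + 301799 = 301639$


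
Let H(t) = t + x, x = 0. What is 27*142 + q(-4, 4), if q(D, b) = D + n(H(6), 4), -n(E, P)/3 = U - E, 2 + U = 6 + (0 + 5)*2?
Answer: 3806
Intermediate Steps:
U = 14 (U = -2 + (6 + (0 + 5)*2) = -2 + (6 + 5*2) = -2 + (6 + 10) = -2 + 16 = 14)
H(t) = t (H(t) = t + 0 = t)
n(E, P) = -42 + 3*E (n(E, P) = -3*(14 - E) = -42 + 3*E)
q(D, b) = -24 + D (q(D, b) = D + (-42 + 3*6) = D + (-42 + 18) = D - 24 = -24 + D)
27*142 + q(-4, 4) = 27*142 + (-24 - 4) = 3834 - 28 = 3806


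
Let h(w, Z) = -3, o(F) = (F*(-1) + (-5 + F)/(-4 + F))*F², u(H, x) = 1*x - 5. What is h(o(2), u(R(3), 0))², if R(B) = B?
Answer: 9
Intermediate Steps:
u(H, x) = -5 + x (u(H, x) = x - 5 = -5 + x)
o(F) = F²*(-F + (-5 + F)/(-4 + F)) (o(F) = (-F + (-5 + F)/(-4 + F))*F² = F²*(-F + (-5 + F)/(-4 + F)))
h(o(2), u(R(3), 0))² = (-3)² = 9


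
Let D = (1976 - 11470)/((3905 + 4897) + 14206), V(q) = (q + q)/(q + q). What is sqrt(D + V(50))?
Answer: sqrt(4858283)/2876 ≈ 0.76639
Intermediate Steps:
V(q) = 1 (V(q) = (2*q)/((2*q)) = (2*q)*(1/(2*q)) = 1)
D = -4747/11504 (D = -9494/(8802 + 14206) = -9494/23008 = -9494*1/23008 = -4747/11504 ≈ -0.41264)
sqrt(D + V(50)) = sqrt(-4747/11504 + 1) = sqrt(6757/11504) = sqrt(4858283)/2876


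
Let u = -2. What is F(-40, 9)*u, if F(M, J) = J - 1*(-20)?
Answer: -58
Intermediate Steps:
F(M, J) = 20 + J (F(M, J) = J + 20 = 20 + J)
F(-40, 9)*u = (20 + 9)*(-2) = 29*(-2) = -58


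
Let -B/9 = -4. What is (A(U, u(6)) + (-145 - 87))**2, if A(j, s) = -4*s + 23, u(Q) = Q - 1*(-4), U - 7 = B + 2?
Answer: 62001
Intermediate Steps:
B = 36 (B = -9*(-4) = 36)
U = 45 (U = 7 + (36 + 2) = 7 + 38 = 45)
u(Q) = 4 + Q (u(Q) = Q + 4 = 4 + Q)
A(j, s) = 23 - 4*s
(A(U, u(6)) + (-145 - 87))**2 = ((23 - 4*(4 + 6)) + (-145 - 87))**2 = ((23 - 4*10) - 232)**2 = ((23 - 40) - 232)**2 = (-17 - 232)**2 = (-249)**2 = 62001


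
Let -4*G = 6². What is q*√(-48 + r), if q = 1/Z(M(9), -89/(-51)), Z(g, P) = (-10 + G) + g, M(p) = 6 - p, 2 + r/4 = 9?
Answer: -I*√5/11 ≈ -0.20328*I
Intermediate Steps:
r = 28 (r = -8 + 4*9 = -8 + 36 = 28)
G = -9 (G = -¼*6² = -¼*36 = -9)
Z(g, P) = -19 + g (Z(g, P) = (-10 - 9) + g = -19 + g)
q = -1/22 (q = 1/(-19 + (6 - 1*9)) = 1/(-19 + (6 - 9)) = 1/(-19 - 3) = 1/(-22) = -1/22 ≈ -0.045455)
q*√(-48 + r) = -√(-48 + 28)/22 = -I*√5/11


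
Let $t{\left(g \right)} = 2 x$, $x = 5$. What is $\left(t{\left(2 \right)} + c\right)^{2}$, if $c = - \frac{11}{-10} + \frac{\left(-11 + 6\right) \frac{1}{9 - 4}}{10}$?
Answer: $121$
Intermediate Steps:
$t{\left(g \right)} = 10$ ($t{\left(g \right)} = 2 \cdot 5 = 10$)
$c = 1$ ($c = \left(-11\right) \left(- \frac{1}{10}\right) + - \frac{5}{5} \cdot \frac{1}{10} = \frac{11}{10} + \left(-5\right) \frac{1}{5} \cdot \frac{1}{10} = \frac{11}{10} - \frac{1}{10} = 1$)
$\left(t{\left(2 \right)} + c\right)^{2} = \left(10 + 1\right)^{2} = 11^{2} = 121$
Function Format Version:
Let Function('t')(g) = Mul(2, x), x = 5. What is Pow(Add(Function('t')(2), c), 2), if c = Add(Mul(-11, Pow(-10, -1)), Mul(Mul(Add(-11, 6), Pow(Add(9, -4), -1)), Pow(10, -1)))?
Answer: 121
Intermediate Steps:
Function('t')(g) = 10 (Function('t')(g) = Mul(2, 5) = 10)
c = 1 (c = Add(Mul(-11, Rational(-1, 10)), Mul(Mul(-5, Pow(5, -1)), Rational(1, 10))) = Add(Rational(11, 10), Mul(Mul(-5, Rational(1, 5)), Rational(1, 10))) = Add(Rational(11, 10), Mul(-1, Rational(1, 10))) = Add(Rational(11, 10), Rational(-1, 10)) = 1)
Pow(Add(Function('t')(2), c), 2) = Pow(Add(10, 1), 2) = Pow(11, 2) = 121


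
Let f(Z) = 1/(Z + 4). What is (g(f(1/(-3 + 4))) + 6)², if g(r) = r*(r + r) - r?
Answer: 21609/625 ≈ 34.574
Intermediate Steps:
f(Z) = 1/(4 + Z)
g(r) = -r + 2*r² (g(r) = r*(2*r) - r = 2*r² - r = -r + 2*r²)
(g(f(1/(-3 + 4))) + 6)² = ((-1 + 2/(4 + 1/(-3 + 4)))/(4 + 1/(-3 + 4)) + 6)² = ((-1 + 2/(4 + 1/1))/(4 + 1/1) + 6)² = ((-1 + 2/(4 + 1))/(4 + 1) + 6)² = ((-1 + 2/5)/5 + 6)² = ((-1 + 2*(⅕))/5 + 6)² = ((-1 + ⅖)/5 + 6)² = ((⅕)*(-⅗) + 6)² = (-3/25 + 6)² = (147/25)² = 21609/625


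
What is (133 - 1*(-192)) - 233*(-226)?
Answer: 52983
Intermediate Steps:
(133 - 1*(-192)) - 233*(-226) = (133 + 192) + 52658 = 325 + 52658 = 52983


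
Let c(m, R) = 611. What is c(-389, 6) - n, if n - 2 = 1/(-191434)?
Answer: 116583307/191434 ≈ 609.00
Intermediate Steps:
n = 382867/191434 (n = 2 + 1/(-191434) = 2 - 1/191434 = 382867/191434 ≈ 2.0000)
c(-389, 6) - n = 611 - 1*382867/191434 = 611 - 382867/191434 = 116583307/191434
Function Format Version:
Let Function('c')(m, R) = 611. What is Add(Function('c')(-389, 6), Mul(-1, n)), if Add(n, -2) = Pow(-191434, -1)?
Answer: Rational(116583307, 191434) ≈ 609.00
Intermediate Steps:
n = Rational(382867, 191434) (n = Add(2, Pow(-191434, -1)) = Add(2, Rational(-1, 191434)) = Rational(382867, 191434) ≈ 2.0000)
Add(Function('c')(-389, 6), Mul(-1, n)) = Add(611, Mul(-1, Rational(382867, 191434))) = Add(611, Rational(-382867, 191434)) = Rational(116583307, 191434)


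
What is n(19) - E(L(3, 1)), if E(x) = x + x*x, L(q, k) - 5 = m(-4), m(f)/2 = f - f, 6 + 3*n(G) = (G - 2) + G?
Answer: -20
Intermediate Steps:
n(G) = -8/3 + 2*G/3 (n(G) = -2 + ((G - 2) + G)/3 = -2 + ((-2 + G) + G)/3 = -2 + (-2 + 2*G)/3 = -2 + (-⅔ + 2*G/3) = -8/3 + 2*G/3)
m(f) = 0 (m(f) = 2*(f - f) = 2*0 = 0)
L(q, k) = 5 (L(q, k) = 5 + 0 = 5)
E(x) = x + x²
n(19) - E(L(3, 1)) = (-8/3 + (⅔)*19) - 5*(1 + 5) = (-8/3 + 38/3) - 5*6 = 10 - 1*30 = 10 - 30 = -20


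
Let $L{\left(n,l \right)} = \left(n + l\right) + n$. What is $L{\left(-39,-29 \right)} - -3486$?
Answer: $3379$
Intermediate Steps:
$L{\left(n,l \right)} = l + 2 n$ ($L{\left(n,l \right)} = \left(l + n\right) + n = l + 2 n$)
$L{\left(-39,-29 \right)} - -3486 = \left(-29 + 2 \left(-39\right)\right) - -3486 = \left(-29 - 78\right) + 3486 = -107 + 3486 = 3379$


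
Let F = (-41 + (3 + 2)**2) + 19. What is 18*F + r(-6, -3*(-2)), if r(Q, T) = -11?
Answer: 43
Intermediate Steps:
F = 3 (F = (-41 + 5**2) + 19 = (-41 + 25) + 19 = -16 + 19 = 3)
18*F + r(-6, -3*(-2)) = 18*3 - 11 = 54 - 11 = 43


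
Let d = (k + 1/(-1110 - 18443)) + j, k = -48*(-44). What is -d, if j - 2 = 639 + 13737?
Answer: -322428969/19553 ≈ -16490.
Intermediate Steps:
j = 14378 (j = 2 + (639 + 13737) = 2 + 14376 = 14378)
k = 2112
d = 322428969/19553 (d = (2112 + 1/(-1110 - 18443)) + 14378 = (2112 + 1/(-19553)) + 14378 = (2112 - 1/19553) + 14378 = 41295935/19553 + 14378 = 322428969/19553 ≈ 16490.)
-d = -1*322428969/19553 = -322428969/19553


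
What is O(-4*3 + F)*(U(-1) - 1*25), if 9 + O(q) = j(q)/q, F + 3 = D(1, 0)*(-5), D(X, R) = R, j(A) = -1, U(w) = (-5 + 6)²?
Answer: 1072/5 ≈ 214.40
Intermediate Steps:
U(w) = 1 (U(w) = 1² = 1)
F = -3 (F = -3 + 0*(-5) = -3 + 0 = -3)
O(q) = -9 - 1/q
O(-4*3 + F)*(U(-1) - 1*25) = (-9 - 1/(-4*3 - 3))*(1 - 1*25) = (-9 - 1/(-12 - 3))*(1 - 25) = (-9 - 1/(-15))*(-24) = (-9 - 1*(-1/15))*(-24) = (-9 + 1/15)*(-24) = -134/15*(-24) = 1072/5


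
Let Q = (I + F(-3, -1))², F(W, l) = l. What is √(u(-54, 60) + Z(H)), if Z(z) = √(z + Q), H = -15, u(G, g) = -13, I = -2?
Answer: √(-13 + I*√6) ≈ 0.3382 + 3.6214*I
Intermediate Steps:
Q = 9 (Q = (-2 - 1)² = (-3)² = 9)
Z(z) = √(9 + z) (Z(z) = √(z + 9) = √(9 + z))
√(u(-54, 60) + Z(H)) = √(-13 + √(9 - 15)) = √(-13 + √(-6)) = √(-13 + I*√6)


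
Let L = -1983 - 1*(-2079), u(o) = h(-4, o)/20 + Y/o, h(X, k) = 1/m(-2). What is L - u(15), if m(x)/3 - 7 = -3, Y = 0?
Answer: 23039/240 ≈ 95.996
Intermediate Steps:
m(x) = 12 (m(x) = 21 + 3*(-3) = 21 - 9 = 12)
h(X, k) = 1/12
u(o) = 1/240 (u(o) = (1/12)/20 + 0/o = (1/12)*(1/20) + 0 = 1/240 + 0 = 1/240)
L = 96 (L = -1983 + 2079 = 96)
L - u(15) = 96 - 1*1/240 = 96 - 1/240 = 23039/240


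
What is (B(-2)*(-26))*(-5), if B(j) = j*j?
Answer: 520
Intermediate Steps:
B(j) = j**2
(B(-2)*(-26))*(-5) = ((-2)**2*(-26))*(-5) = (4*(-26))*(-5) = -104*(-5) = 520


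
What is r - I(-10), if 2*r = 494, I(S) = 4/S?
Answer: 1237/5 ≈ 247.40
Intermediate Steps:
r = 247 (r = (½)*494 = 247)
r - I(-10) = 247 - 4/(-10) = 247 - 4*(-1)/10 = 247 - 1*(-⅖) = 247 + ⅖ = 1237/5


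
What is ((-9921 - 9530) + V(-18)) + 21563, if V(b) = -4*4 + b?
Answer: 2078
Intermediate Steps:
V(b) = -16 + b
((-9921 - 9530) + V(-18)) + 21563 = ((-9921 - 9530) + (-16 - 18)) + 21563 = (-19451 - 34) + 21563 = -19485 + 21563 = 2078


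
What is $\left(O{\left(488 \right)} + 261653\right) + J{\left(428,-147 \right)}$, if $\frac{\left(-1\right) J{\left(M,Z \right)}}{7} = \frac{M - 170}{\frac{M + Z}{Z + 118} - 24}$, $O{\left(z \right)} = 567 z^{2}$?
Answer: $\frac{132177699451}{977} \approx 1.3529 \cdot 10^{8}$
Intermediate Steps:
$J{\left(M,Z \right)} = - \frac{7 \left(-170 + M\right)}{-24 + \frac{M + Z}{118 + Z}}$ ($J{\left(M,Z \right)} = - 7 \frac{M - 170}{\frac{M + Z}{Z + 118} - 24} = - 7 \frac{-170 + M}{\frac{M + Z}{118 + Z} - 24} = - 7 \frac{-170 + M}{-24 + \frac{M + Z}{118 + Z}} = - \frac{7 \left(-170 + M\right)}{-24 + \frac{M + Z}{118 + Z}}$)
$\left(O{\left(488 \right)} + 261653\right) + J{\left(428,-147 \right)} = \left(567 \cdot 488^{2} + 261653\right) + \frac{7 \left(-20060 - -24990 + 118 \cdot 428 + 428 \left(-147\right)\right)}{2832 - 428 + 23 \left(-147\right)} = \left(567 \cdot 238144 + 261653\right) + \frac{7 \left(-20060 + 24990 + 50504 - 62916\right)}{2832 - 428 - 3381} = \left(135027648 + 261653\right) + 7 \frac{1}{-977} \left(-7482\right) = 135289301 + 7 \left(- \frac{1}{977}\right) \left(-7482\right) = 135289301 + \frac{52374}{977} = \frac{132177699451}{977}$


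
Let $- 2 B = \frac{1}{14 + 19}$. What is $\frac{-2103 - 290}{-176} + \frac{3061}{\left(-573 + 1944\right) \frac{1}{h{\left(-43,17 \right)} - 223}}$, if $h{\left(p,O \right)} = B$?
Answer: $- \frac{350596463}{723888} \approx -484.32$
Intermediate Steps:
$B = - \frac{1}{66}$ ($B = - \frac{1}{2 \left(14 + 19\right)} = - \frac{1}{2 \cdot 33} = \left(- \frac{1}{2}\right) \frac{1}{33} = - \frac{1}{66} \approx -0.015152$)
$h{\left(p,O \right)} = - \frac{1}{66}$
$\frac{-2103 - 290}{-176} + \frac{3061}{\left(-573 + 1944\right) \frac{1}{h{\left(-43,17 \right)} - 223}} = \frac{-2103 - 290}{-176} + \frac{3061}{\left(-573 + 1944\right) \frac{1}{- \frac{1}{66} - 223}} = \left(-2393\right) \left(- \frac{1}{176}\right) + \frac{3061}{1371 \frac{1}{- \frac{14719}{66}}} = \frac{2393}{176} + \frac{3061}{1371 \left(- \frac{66}{14719}\right)} = \frac{2393}{176} + \frac{3061}{- \frac{90486}{14719}} = \frac{2393}{176} + 3061 \left(- \frac{14719}{90486}\right) = \frac{2393}{176} - \frac{45054859}{90486} = - \frac{350596463}{723888}$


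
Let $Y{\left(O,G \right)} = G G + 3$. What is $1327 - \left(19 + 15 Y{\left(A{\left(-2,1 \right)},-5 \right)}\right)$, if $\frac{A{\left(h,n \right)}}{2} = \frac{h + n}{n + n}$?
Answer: $888$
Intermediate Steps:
$A{\left(h,n \right)} = \frac{h + n}{n}$ ($A{\left(h,n \right)} = 2 \frac{h + n}{n + n} = 2 \frac{h + n}{2 n} = \frac{h + n}{n}$)
$Y{\left(O,G \right)} = 3 + G^{2}$ ($Y{\left(O,G \right)} = G^{2} + 3 = 3 + G^{2}$)
$1327 - \left(19 + 15 Y{\left(A{\left(-2,1 \right)},-5 \right)}\right) = 1327 - \left(19 + 15 \left(3 + \left(-5\right)^{2}\right)\right) = 1327 - \left(19 + 15 \left(3 + 25\right)\right) = 1327 - 439 = 888$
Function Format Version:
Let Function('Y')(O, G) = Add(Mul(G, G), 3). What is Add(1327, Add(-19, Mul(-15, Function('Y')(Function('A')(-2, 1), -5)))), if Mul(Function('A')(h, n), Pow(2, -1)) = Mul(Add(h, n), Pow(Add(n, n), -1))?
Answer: 888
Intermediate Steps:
Function('A')(h, n) = Mul(Pow(n, -1), Add(h, n)) (Function('A')(h, n) = Mul(2, Mul(Add(h, n), Pow(Add(n, n), -1))) = Mul(2, Mul(Add(h, n), Pow(Mul(2, n), -1))) = Mul(2, Mul(Add(h, n), Mul(Rational(1, 2), Pow(n, -1)))) = Mul(2, Mul(Rational(1, 2), Pow(n, -1), Add(h, n))) = Mul(Pow(n, -1), Add(h, n)))
Function('Y')(O, G) = Add(3, Pow(G, 2)) (Function('Y')(O, G) = Add(Pow(G, 2), 3) = Add(3, Pow(G, 2)))
Add(1327, Add(-19, Mul(-15, Function('Y')(Function('A')(-2, 1), -5)))) = Add(1327, Add(-19, Mul(-15, Add(3, Pow(-5, 2))))) = Add(1327, Add(-19, Mul(-15, Add(3, 25)))) = Add(1327, Add(-19, Mul(-15, 28))) = Add(1327, Add(-19, -420)) = Add(1327, -439) = 888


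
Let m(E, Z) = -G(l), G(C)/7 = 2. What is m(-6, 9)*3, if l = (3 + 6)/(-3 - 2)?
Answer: -42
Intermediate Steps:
l = -9/5 (l = 9/(-5) = 9*(-⅕) = -9/5 ≈ -1.8000)
G(C) = 14 (G(C) = 7*2 = 14)
m(E, Z) = -14 (m(E, Z) = -1*14 = -14)
m(-6, 9)*3 = -14*3 = -42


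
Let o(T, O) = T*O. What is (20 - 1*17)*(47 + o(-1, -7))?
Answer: 162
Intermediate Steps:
o(T, O) = O*T
(20 - 1*17)*(47 + o(-1, -7)) = (20 - 1*17)*(47 - 7*(-1)) = (20 - 17)*(47 + 7) = 3*54 = 162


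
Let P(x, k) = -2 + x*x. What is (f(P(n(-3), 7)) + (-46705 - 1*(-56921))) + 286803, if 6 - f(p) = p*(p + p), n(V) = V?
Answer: 296927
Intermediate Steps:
P(x, k) = -2 + x²
f(p) = 6 - 2*p² (f(p) = 6 - p*(p + p) = 6 - p*2*p = 6 - 2*p²)
(f(P(n(-3), 7)) + (-46705 - 1*(-56921))) + 286803 = ((6 - 2*(-2 + (-3)²)²) + (-46705 - 1*(-56921))) + 286803 = ((6 - 2*(-2 + 9)²) + (-46705 + 56921)) + 286803 = ((6 - 2*7²) + 10216) + 286803 = ((6 - 2*49) + 10216) + 286803 = ((6 - 98) + 10216) + 286803 = (-92 + 10216) + 286803 = 10124 + 286803 = 296927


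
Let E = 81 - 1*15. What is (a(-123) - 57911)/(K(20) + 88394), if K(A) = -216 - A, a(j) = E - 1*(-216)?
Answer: -57629/88158 ≈ -0.65370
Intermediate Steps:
E = 66 (E = 81 - 15 = 66)
a(j) = 282 (a(j) = 66 - 1*(-216) = 66 + 216 = 282)
(a(-123) - 57911)/(K(20) + 88394) = (282 - 57911)/((-216 - 1*20) + 88394) = -57629/((-216 - 20) + 88394) = -57629/(-236 + 88394) = -57629/88158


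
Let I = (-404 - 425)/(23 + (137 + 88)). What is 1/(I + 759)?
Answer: 248/187403 ≈ 0.0013234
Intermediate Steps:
I = -829/248 (I = -829/(23 + 225) = -829/248 ≈ -3.3427)
1/(I + 759) = 1/(-829/248 + 759) = 1/(187403/248) = 248/187403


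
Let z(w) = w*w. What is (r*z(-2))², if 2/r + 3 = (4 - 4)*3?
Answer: 64/9 ≈ 7.1111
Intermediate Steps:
z(w) = w²
r = -⅔ (r = 2/(-3 + (4 - 4)*3) = 2/(-3 + 0*3) = 2/(-3 + 0) = 2/(-3) = 2*(-⅓) = -⅔ ≈ -0.66667)
(r*z(-2))² = (-⅔*(-2)²)² = (-⅔*4)² = (-8/3)² = 64/9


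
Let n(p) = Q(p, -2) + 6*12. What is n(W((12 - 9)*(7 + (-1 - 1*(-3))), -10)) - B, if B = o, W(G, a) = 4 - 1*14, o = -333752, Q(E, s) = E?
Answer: 333814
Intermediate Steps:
W(G, a) = -10 (W(G, a) = 4 - 14 = -10)
n(p) = 72 + p (n(p) = p + 6*12 = p + 72 = 72 + p)
B = -333752
n(W((12 - 9)*(7 + (-1 - 1*(-3))), -10)) - B = (72 - 10) - 1*(-333752) = 62 + 333752 = 333814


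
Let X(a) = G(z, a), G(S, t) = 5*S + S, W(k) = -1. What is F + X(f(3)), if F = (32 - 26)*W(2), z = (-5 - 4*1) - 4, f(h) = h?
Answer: -84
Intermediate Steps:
z = -13 (z = (-5 - 4) - 4 = -9 - 4 = -13)
G(S, t) = 6*S
X(a) = -78 (X(a) = 6*(-13) = -78)
F = -6 (F = (32 - 26)*(-1) = 6*(-1) = -6)
F + X(f(3)) = -6 - 78 = -84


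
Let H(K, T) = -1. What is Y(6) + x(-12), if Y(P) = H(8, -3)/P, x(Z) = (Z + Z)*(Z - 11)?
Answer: 3311/6 ≈ 551.83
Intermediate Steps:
x(Z) = 2*Z*(-11 + Z) (x(Z) = (2*Z)*(-11 + Z) = 2*Z*(-11 + Z))
Y(P) = -1/P
Y(6) + x(-12) = -1/6 + 2*(-12)*(-11 - 12) = -1*1/6 + 2*(-12)*(-23) = -1/6 + 552 = 3311/6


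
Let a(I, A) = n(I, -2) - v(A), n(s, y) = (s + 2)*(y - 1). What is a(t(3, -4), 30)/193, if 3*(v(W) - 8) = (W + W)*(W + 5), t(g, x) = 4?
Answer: -726/193 ≈ -3.7617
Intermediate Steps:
n(s, y) = (-1 + y)*(2 + s) (n(s, y) = (2 + s)*(-1 + y) = (-1 + y)*(2 + s))
v(W) = 8 + 2*W*(5 + W)/3 (v(W) = 8 + ((W + W)*(W + 5))/3 = 8 + ((2*W)*(5 + W))/3 = 8 + (2*W*(5 + W))/3 = 8 + 2*W*(5 + W)/3)
a(I, A) = -14 - 3*I - 10*A/3 - 2*A**2/3 (a(I, A) = (-2 - I + 2*(-2) + I*(-2)) - (8 + 2*A**2/3 + 10*A/3) = (-2 - I - 4 - 2*I) + (-8 - 10*A/3 - 2*A**2/3) = (-6 - 3*I) + (-8 - 10*A/3 - 2*A**2/3) = -14 - 3*I - 10*A/3 - 2*A**2/3)
a(t(3, -4), 30)/193 = (-14 - 3*4 - 10/3*30 - 2/3*30**2)/193 = (-14 - 12 - 100 - 2/3*900)*(1/193) = (-14 - 12 - 100 - 600)*(1/193) = -726*1/193 = -726/193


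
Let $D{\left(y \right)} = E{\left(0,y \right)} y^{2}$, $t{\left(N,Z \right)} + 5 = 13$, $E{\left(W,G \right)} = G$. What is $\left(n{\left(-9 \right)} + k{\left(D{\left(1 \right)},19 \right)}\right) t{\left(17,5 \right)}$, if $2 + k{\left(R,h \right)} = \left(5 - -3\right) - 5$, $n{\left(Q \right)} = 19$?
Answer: $160$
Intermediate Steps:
$t{\left(N,Z \right)} = 8$ ($t{\left(N,Z \right)} = -5 + 13 = 8$)
$D{\left(y \right)} = y^{3}$ ($D{\left(y \right)} = y y^{2} = y^{3}$)
$k{\left(R,h \right)} = 1$ ($k{\left(R,h \right)} = -2 + \left(\left(5 - -3\right) - 5\right) = -2 + \left(\left(5 + 3\right) - 5\right) = -2 + \left(8 - 5\right) = -2 + 3 = 1$)
$\left(n{\left(-9 \right)} + k{\left(D{\left(1 \right)},19 \right)}\right) t{\left(17,5 \right)} = \left(19 + 1\right) 8 = 20 \cdot 8 = 160$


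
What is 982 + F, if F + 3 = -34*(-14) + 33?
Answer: 1488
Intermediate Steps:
F = 506 (F = -3 + (-34*(-14) + 33) = -3 + (476 + 33) = -3 + 509 = 506)
982 + F = 982 + 506 = 1488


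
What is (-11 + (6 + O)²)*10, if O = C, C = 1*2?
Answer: 530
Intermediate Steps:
C = 2
O = 2
(-11 + (6 + O)²)*10 = (-11 + (6 + 2)²)*10 = (-11 + 8²)*10 = (-11 + 64)*10 = 53*10 = 530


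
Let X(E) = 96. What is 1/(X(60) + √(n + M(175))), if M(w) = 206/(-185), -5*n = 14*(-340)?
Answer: 2960/254841 - √3616010/509682 ≈ 0.0078842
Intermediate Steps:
n = 952 (n = -14*(-340)/5 = -⅕*(-4760) = 952)
M(w) = -206/185 (M(w) = 206*(-1/185) = -206/185)
1/(X(60) + √(n + M(175))) = 1/(96 + √(952 - 206/185)) = 1/(96 + √(175914/185)) = 1/(96 + 3*√3616010/185)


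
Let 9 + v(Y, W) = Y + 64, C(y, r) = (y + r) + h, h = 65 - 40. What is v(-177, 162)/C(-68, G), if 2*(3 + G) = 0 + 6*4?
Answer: 61/17 ≈ 3.5882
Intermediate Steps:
G = 9 (G = -3 + (0 + 6*4)/2 = -3 + (0 + 24)/2 = -3 + (½)*24 = -3 + 12 = 9)
h = 25
C(y, r) = 25 + r + y (C(y, r) = (y + r) + 25 = (r + y) + 25 = 25 + r + y)
v(Y, W) = 55 + Y (v(Y, W) = -9 + (Y + 64) = -9 + (64 + Y) = 55 + Y)
v(-177, 162)/C(-68, G) = (55 - 177)/(25 + 9 - 68) = -122/(-34) = -122*(-1/34) = 61/17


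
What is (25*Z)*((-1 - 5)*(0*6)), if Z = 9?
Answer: 0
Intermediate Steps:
(25*Z)*((-1 - 5)*(0*6)) = (25*9)*((-1 - 5)*(0*6)) = 225*(-6*0) = 225*0 = 0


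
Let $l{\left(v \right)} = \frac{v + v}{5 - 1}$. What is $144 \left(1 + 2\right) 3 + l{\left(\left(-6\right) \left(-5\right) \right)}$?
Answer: $1311$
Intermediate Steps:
$l{\left(v \right)} = \frac{v}{2}$ ($l{\left(v \right)} = \frac{2 v}{4} = 2 v \frac{1}{4} = \frac{v}{2}$)
$144 \left(1 + 2\right) 3 + l{\left(\left(-6\right) \left(-5\right) \right)} = 144 \left(1 + 2\right) 3 + \frac{\left(-6\right) \left(-5\right)}{2} = 144 \cdot 3 \cdot 3 + \frac{1}{2} \cdot 30 = 144 \cdot 9 + 15 = 1296 + 15 = 1311$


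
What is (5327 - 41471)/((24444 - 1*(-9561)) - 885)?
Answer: -251/230 ≈ -1.0913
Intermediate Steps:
(5327 - 41471)/((24444 - 1*(-9561)) - 885) = -36144/((24444 + 9561) - 885) = -36144/(34005 - 885) = -36144/33120 = -36144*1/33120 = -251/230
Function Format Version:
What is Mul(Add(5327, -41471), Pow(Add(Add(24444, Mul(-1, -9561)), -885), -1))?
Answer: Rational(-251, 230) ≈ -1.0913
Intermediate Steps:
Mul(Add(5327, -41471), Pow(Add(Add(24444, Mul(-1, -9561)), -885), -1)) = Mul(-36144, Pow(Add(Add(24444, 9561), -885), -1)) = Mul(-36144, Pow(Add(34005, -885), -1)) = Mul(-36144, Pow(33120, -1)) = Mul(-36144, Rational(1, 33120)) = Rational(-251, 230)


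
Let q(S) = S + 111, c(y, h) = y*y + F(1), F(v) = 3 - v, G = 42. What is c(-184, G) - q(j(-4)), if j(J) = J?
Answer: 33751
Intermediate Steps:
c(y, h) = 2 + y² (c(y, h) = y*y + (3 - 1*1) = y² + (3 - 1) = y² + 2 = 2 + y²)
q(S) = 111 + S
c(-184, G) - q(j(-4)) = (2 + (-184)²) - (111 - 4) = (2 + 33856) - 1*107 = 33858 - 107 = 33751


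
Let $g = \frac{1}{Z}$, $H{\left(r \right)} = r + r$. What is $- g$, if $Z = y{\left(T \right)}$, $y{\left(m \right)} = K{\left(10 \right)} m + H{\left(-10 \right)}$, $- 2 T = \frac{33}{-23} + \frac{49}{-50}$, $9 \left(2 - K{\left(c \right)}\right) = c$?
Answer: $\frac{5175}{97946} \approx 0.052835$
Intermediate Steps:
$H{\left(r \right)} = 2 r$
$K{\left(c \right)} = 2 - \frac{c}{9}$
$T = \frac{2777}{2300}$ ($T = - \frac{\frac{33}{-23} + \frac{49}{-50}}{2} = - \frac{33 \left(- \frac{1}{23}\right) + 49 \left(- \frac{1}{50}\right)}{2} = - \frac{- \frac{33}{23} - \frac{49}{50}}{2} = \left(- \frac{1}{2}\right) \left(- \frac{2777}{1150}\right) = \frac{2777}{2300} \approx 1.2074$)
$y{\left(m \right)} = -20 + \frac{8 m}{9}$ ($y{\left(m \right)} = \left(2 - \frac{10}{9}\right) m + 2 \left(-10\right) = \left(2 - \frac{10}{9}\right) m - 20 = \frac{8 m}{9} - 20 = -20 + \frac{8 m}{9}$)
$Z = - \frac{97946}{5175}$ ($Z = -20 + \frac{8}{9} \cdot \frac{2777}{2300} = -20 + \frac{5554}{5175} = - \frac{97946}{5175} \approx -18.927$)
$g = - \frac{5175}{97946}$ ($g = \frac{1}{- \frac{97946}{5175}} = - \frac{5175}{97946} \approx -0.052835$)
$- g = \left(-1\right) \left(- \frac{5175}{97946}\right) = \frac{5175}{97946}$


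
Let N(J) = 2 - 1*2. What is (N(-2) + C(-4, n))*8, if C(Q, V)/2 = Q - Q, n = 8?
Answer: 0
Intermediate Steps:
C(Q, V) = 0 (C(Q, V) = 2*(Q - Q) = 2*0 = 0)
N(J) = 0 (N(J) = 2 - 2 = 0)
(N(-2) + C(-4, n))*8 = (0 + 0)*8 = 0*8 = 0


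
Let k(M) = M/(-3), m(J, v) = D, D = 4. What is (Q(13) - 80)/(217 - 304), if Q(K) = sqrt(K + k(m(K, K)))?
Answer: 80/87 - sqrt(105)/261 ≈ 0.88028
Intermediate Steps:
m(J, v) = 4
k(M) = -M/3 (k(M) = M*(-1/3) = -M/3)
Q(K) = sqrt(-4/3 + K) (Q(K) = sqrt(K - 1/3*4) = sqrt(K - 4/3) = sqrt(-4/3 + K))
(Q(13) - 80)/(217 - 304) = (sqrt(-12 + 9*13)/3 - 80)/(217 - 304) = (sqrt(-12 + 117)/3 - 80)/(-87) = (sqrt(105)/3 - 80)*(-1/87) = (-80 + sqrt(105)/3)*(-1/87) = 80/87 - sqrt(105)/261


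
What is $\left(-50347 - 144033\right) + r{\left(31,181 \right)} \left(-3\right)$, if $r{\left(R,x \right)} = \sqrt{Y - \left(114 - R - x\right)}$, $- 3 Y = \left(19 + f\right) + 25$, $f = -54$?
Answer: $-194380 - 4 \sqrt{57} \approx -1.9441 \cdot 10^{5}$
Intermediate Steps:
$Y = \frac{10}{3}$ ($Y = - \frac{\left(19 - 54\right) + 25}{3} = - \frac{-35 + 25}{3} = \left(- \frac{1}{3}\right) \left(-10\right) = \frac{10}{3} \approx 3.3333$)
$r{\left(R,x \right)} = \sqrt{- \frac{332}{3} + R + x}$ ($r{\left(R,x \right)} = \sqrt{\frac{10}{3} - \left(114 - R - x\right)} = \sqrt{\frac{10}{3} + \left(-114 + R + x\right)} = \sqrt{- \frac{332}{3} + R + x}$)
$\left(-50347 - 144033\right) + r{\left(31,181 \right)} \left(-3\right) = \left(-50347 - 144033\right) + \frac{\sqrt{-996 + 9 \cdot 31 + 9 \cdot 181}}{3} \left(-3\right) = -194380 + \frac{\sqrt{-996 + 279 + 1629}}{3} \left(-3\right) = -194380 + \frac{\sqrt{912}}{3} \left(-3\right) = -194380 + \frac{4 \sqrt{57}}{3} \left(-3\right) = -194380 - 4 \sqrt{57}$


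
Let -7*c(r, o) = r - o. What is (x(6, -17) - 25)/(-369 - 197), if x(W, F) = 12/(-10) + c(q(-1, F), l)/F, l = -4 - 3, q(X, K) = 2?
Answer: 7772/168385 ≈ 0.046156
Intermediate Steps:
l = -7
c(r, o) = -r/7 + o/7 (c(r, o) = -(r - o)/7 = -r/7 + o/7)
x(W, F) = -6/5 - 9/(7*F) (x(W, F) = 12/(-10) + (-⅐*2 + (⅐)*(-7))/F = 12*(-⅒) + (-2/7 - 1)/F = -6/5 - 9/(7*F))
(x(6, -17) - 25)/(-369 - 197) = ((3/35)*(-15 - 14*(-17))/(-17) - 25)/(-369 - 197) = ((3/35)*(-1/17)*(-15 + 238) - 25)/(-566) = ((3/35)*(-1/17)*223 - 25)*(-1/566) = (-669/595 - 25)*(-1/566) = -15544/595*(-1/566) = 7772/168385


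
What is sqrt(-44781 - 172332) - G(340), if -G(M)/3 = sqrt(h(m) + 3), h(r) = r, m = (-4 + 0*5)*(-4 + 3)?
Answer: 3*sqrt(7) + I*sqrt(217113) ≈ 7.9373 + 465.95*I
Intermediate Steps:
m = 4 (m = (-4 + 0)*(-1) = -4*(-1) = 4)
G(M) = -3*sqrt(7) (G(M) = -3*sqrt(4 + 3) = -3*sqrt(7))
sqrt(-44781 - 172332) - G(340) = sqrt(-44781 - 172332) - (-3)*sqrt(7) = sqrt(-217113) + 3*sqrt(7) = I*sqrt(217113) + 3*sqrt(7) = 3*sqrt(7) + I*sqrt(217113)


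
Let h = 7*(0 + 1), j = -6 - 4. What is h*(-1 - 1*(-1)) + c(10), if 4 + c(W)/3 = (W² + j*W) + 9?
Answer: 15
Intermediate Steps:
j = -10
c(W) = 15 - 30*W + 3*W² (c(W) = -12 + 3*((W² - 10*W) + 9) = -12 + 3*(9 + W² - 10*W) = -12 + (27 - 30*W + 3*W²) = 15 - 30*W + 3*W²)
h = 7 (h = 7*1 = 7)
h*(-1 - 1*(-1)) + c(10) = 7*(-1 - 1*(-1)) + (15 - 30*10 + 3*10²) = 7*(-1 + 1) + (15 - 300 + 3*100) = 7*0 + (15 - 300 + 300) = 0 + 15 = 15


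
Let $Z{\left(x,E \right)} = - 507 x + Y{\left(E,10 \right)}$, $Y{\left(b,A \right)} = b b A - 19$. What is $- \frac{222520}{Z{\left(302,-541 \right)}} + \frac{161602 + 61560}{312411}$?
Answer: $\frac{61051290106}{96280800583} \approx 0.6341$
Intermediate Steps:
$Y{\left(b,A \right)} = -19 + A b^{2}$ ($Y{\left(b,A \right)} = b^{2} A - 19 = A b^{2} - 19 = -19 + A b^{2}$)
$Z{\left(x,E \right)} = -19 - 507 x + 10 E^{2}$ ($Z{\left(x,E \right)} = - 507 x + \left(-19 + 10 E^{2}\right) = -19 - 507 x + 10 E^{2}$)
$- \frac{222520}{Z{\left(302,-541 \right)}} + \frac{161602 + 61560}{312411} = - \frac{222520}{-19 - 153114 + 10 \left(-541\right)^{2}} + \frac{161602 + 61560}{312411} = - \frac{222520}{-19 - 153114 + 10 \cdot 292681} + 223162 \cdot \frac{1}{312411} = - \frac{222520}{-19 - 153114 + 2926810} + \frac{223162}{312411} = - \frac{222520}{2773677} + \frac{223162}{312411} = \frac{61051290106}{96280800583}$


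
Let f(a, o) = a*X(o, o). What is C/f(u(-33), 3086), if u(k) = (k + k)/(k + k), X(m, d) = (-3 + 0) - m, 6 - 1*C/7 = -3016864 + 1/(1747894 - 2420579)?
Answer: -14205822371657/2077923965 ≈ -6836.5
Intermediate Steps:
C = 14205822371657/672685 (C = 42 - 7*(-3016864 + 1/(1747894 - 2420579)) = 42 - 7*(-3016864 + 1/(-672685)) = 42 - 7*(-3016864 - 1/672685) = 42 - 7*(-2029399159841/672685) = 42 + 14205794118887/672685 = 14205822371657/672685 ≈ 2.1118e+7)
X(m, d) = -3 - m
u(k) = 1 (u(k) = (2*k)/((2*k)) = (2*k)*(1/(2*k)) = 1)
f(a, o) = a*(-3 - o)
C/f(u(-33), 3086) = 14205822371657/(672685*((-1*1*(3 + 3086)))) = 14205822371657/(672685*((-1*1*3089))) = (14205822371657/672685)/(-3089) = (14205822371657/672685)*(-1/3089) = -14205822371657/2077923965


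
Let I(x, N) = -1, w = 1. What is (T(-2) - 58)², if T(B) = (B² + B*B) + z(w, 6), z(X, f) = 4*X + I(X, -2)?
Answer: 2209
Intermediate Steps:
z(X, f) = -1 + 4*X (z(X, f) = 4*X - 1 = -1 + 4*X)
T(B) = 3 + 2*B² (T(B) = (B² + B*B) + (-1 + 4*1) = (B² + B²) + (-1 + 4) = 2*B² + 3 = 3 + 2*B²)
(T(-2) - 58)² = ((3 + 2*(-2)²) - 58)² = ((3 + 2*4) - 58)² = ((3 + 8) - 58)² = (11 - 58)² = (-47)² = 2209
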